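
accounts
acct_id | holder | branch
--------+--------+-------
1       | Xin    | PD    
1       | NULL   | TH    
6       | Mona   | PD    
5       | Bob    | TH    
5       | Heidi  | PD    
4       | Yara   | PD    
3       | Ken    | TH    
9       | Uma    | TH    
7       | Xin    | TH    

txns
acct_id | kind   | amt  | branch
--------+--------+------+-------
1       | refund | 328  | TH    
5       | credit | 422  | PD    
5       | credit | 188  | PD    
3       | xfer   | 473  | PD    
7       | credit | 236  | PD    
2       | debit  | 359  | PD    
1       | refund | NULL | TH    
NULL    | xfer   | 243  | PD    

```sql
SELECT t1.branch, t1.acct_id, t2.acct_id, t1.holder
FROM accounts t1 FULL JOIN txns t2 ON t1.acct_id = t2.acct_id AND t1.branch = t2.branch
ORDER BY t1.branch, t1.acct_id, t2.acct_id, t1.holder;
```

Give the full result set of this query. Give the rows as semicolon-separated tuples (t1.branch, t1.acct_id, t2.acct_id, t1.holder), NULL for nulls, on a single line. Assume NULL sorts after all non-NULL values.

(PD, 1, NULL, Xin); (PD, 4, NULL, Yara); (PD, 5, 5, Heidi); (PD, 5, 5, Heidi); (PD, 6, NULL, Mona); (TH, 1, 1, NULL); (TH, 1, 1, NULL); (TH, 3, NULL, Ken); (TH, 5, NULL, Bob); (TH, 7, NULL, Xin); (TH, 9, NULL, Uma); (NULL, NULL, 2, NULL); (NULL, NULL, 3, NULL); (NULL, NULL, 7, NULL); (NULL, NULL, NULL, NULL)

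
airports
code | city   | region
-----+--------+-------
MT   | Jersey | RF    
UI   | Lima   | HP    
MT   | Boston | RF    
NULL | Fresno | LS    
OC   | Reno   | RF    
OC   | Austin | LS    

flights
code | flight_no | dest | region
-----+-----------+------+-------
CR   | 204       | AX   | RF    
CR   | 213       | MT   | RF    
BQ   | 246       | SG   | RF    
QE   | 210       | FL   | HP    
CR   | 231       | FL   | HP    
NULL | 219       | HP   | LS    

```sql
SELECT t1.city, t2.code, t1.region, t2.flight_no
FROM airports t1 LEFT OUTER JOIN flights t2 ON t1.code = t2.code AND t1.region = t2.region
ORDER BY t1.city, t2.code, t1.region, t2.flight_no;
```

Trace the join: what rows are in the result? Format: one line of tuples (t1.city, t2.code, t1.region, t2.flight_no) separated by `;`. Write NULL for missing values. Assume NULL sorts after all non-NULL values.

(Austin, NULL, LS, NULL); (Boston, NULL, RF, NULL); (Fresno, NULL, LS, NULL); (Jersey, NULL, RF, NULL); (Lima, NULL, HP, NULL); (Reno, NULL, RF, NULL)

LEFT JOIN keeps every row from `airports`; unmatched rows get NULL for `flights`'s columns.
Matching on t1.code = t2.code AND t1.region = t2.region. A NULL in a compared column never satisfies the condition.
- t1[0] code=MT, region=RF → no match; kept with NULLs on the t2 side.
- t1[1] code=UI, region=HP → no match; kept with NULLs on the t2 side.
- t1[2] code=MT, region=RF → no match; kept with NULLs on the t2 side.
- t1[3] code=NULL, region=LS → no match; kept with NULLs on the t2 side.
- t1[4] code=OC, region=RF → no match; kept with NULLs on the t2 side.
- t1[5] code=OC, region=LS → no match; kept with NULLs on the t2 side.
After projecting and ordering:
t1.city | t2.code | t1.region | t2.flight_no
Austin | NULL | LS | NULL
Boston | NULL | RF | NULL
Fresno | NULL | LS | NULL
Jersey | NULL | RF | NULL
Lima | NULL | HP | NULL
Reno | NULL | RF | NULL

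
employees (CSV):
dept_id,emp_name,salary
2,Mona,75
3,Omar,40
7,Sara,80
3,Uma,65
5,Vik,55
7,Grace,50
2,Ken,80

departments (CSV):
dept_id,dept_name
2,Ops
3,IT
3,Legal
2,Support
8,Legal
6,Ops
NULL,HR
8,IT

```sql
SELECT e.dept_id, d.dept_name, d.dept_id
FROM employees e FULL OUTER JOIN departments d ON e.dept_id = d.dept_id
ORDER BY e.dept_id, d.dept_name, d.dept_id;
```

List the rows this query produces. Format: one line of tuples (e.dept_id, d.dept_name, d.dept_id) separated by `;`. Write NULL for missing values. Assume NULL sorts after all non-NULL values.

(2, Ops, 2); (2, Ops, 2); (2, Support, 2); (2, Support, 2); (3, IT, 3); (3, IT, 3); (3, Legal, 3); (3, Legal, 3); (5, NULL, NULL); (7, NULL, NULL); (7, NULL, NULL); (NULL, HR, NULL); (NULL, IT, 8); (NULL, Legal, 8); (NULL, Ops, 6)

FULL OUTER JOIN keeps every row from both sides; unmatched rows get NULL for the other side's columns.
Matching on e.dept_id = d.dept_id. A NULL in a compared column never satisfies the condition.
Matched pairs: 8; unmatched e rows kept: 3; unmatched d rows kept: 4.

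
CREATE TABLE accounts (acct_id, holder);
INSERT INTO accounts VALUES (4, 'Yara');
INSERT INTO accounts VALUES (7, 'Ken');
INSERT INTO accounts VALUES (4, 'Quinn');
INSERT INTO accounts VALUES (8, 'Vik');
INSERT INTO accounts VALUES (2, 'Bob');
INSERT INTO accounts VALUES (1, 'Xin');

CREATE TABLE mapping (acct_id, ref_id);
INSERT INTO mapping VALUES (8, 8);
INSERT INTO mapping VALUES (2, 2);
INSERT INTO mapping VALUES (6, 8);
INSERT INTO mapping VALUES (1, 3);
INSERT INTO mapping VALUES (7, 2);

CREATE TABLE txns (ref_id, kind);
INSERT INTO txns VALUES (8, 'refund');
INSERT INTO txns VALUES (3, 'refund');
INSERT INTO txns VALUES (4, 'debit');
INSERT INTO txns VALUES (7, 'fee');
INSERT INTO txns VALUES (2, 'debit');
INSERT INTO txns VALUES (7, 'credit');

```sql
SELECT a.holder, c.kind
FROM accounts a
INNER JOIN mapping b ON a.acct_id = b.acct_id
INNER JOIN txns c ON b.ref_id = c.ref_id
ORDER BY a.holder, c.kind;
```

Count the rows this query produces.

Evaluate left to right. First `accounts a INNER JOIN mapping b` on acct_id: 4 row(s).
Then INNER JOIN `txns c` on ref_id: keep only rows whose b.ref_id appears in c.
Result: 4 row(s).

4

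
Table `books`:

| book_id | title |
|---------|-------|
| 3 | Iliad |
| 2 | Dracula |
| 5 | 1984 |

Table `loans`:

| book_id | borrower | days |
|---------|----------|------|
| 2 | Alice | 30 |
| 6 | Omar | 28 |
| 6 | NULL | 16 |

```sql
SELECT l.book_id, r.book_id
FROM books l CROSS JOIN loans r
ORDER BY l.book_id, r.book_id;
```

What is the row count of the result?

9

CROSS JOIN pairs every row of `books` with every row of `loans`: 3 × 3 = 9 rows.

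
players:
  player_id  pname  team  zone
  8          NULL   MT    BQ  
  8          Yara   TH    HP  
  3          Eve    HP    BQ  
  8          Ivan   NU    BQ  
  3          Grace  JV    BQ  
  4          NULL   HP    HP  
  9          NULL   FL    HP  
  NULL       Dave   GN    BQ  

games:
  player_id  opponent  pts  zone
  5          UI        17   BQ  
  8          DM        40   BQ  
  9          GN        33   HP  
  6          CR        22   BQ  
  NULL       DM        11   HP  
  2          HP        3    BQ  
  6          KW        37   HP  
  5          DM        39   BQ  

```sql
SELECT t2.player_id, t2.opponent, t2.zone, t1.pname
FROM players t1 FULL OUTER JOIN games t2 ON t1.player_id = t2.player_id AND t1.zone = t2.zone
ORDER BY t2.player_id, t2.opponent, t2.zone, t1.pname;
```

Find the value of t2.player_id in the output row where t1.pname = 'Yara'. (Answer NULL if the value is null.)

NULL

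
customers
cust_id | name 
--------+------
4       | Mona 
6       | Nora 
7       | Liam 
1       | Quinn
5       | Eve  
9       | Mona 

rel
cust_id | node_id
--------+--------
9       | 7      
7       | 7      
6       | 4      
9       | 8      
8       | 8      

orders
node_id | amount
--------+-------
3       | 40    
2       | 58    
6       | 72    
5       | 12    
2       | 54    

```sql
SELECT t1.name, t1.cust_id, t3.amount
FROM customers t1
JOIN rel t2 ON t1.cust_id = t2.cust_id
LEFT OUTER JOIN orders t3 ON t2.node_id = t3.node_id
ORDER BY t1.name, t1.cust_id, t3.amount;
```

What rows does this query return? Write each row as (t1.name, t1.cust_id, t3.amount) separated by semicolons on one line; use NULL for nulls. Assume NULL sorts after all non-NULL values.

Joins associate left-to-right: customers INNER JOIN rel on cust_id gives 4 intermediate row(s).
Then LEFT JOIN `orders t3` on node_id: each of those 4 rows is kept; rows whose t2.node_id has no match in t3 get NULL for t3's columns.

(Liam, 7, NULL); (Mona, 9, NULL); (Mona, 9, NULL); (Nora, 6, NULL)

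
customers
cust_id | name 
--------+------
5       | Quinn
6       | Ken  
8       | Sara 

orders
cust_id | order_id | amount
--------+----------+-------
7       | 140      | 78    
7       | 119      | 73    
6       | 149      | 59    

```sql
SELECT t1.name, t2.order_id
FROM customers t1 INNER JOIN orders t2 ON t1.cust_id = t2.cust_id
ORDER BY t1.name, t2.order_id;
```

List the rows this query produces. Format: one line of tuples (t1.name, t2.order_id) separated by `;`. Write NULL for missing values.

INNER JOIN keeps only pairs where the ON condition holds.
Matching on t1.cust_id = t2.cust_id.
- cust_id=5: no matching t2 row, dropped.
- cust_id=6: 1 matching t2 row(s), so 1 row(s) emitted.
- cust_id=8: no matching t2 row, dropped.
After projecting and ordering:
t1.name | t2.order_id
Ken | 149

(Ken, 149)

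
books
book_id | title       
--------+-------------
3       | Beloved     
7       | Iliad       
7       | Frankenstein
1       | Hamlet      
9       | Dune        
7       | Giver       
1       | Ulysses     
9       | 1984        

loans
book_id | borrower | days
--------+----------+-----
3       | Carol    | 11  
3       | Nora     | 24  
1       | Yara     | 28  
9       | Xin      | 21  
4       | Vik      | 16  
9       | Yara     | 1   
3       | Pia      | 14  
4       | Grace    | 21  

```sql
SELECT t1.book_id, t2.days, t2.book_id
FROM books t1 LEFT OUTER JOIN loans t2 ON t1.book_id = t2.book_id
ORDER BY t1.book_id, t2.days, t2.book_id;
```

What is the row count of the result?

12

LEFT JOIN keeps every row from `books`; unmatched rows get NULL for `loans`'s columns.
Matching on t1.book_id = t2.book_id.
Matched pairs: 9; unmatched t1 rows kept: 3.
Total: 9 matched + 3 padded = 12 rows.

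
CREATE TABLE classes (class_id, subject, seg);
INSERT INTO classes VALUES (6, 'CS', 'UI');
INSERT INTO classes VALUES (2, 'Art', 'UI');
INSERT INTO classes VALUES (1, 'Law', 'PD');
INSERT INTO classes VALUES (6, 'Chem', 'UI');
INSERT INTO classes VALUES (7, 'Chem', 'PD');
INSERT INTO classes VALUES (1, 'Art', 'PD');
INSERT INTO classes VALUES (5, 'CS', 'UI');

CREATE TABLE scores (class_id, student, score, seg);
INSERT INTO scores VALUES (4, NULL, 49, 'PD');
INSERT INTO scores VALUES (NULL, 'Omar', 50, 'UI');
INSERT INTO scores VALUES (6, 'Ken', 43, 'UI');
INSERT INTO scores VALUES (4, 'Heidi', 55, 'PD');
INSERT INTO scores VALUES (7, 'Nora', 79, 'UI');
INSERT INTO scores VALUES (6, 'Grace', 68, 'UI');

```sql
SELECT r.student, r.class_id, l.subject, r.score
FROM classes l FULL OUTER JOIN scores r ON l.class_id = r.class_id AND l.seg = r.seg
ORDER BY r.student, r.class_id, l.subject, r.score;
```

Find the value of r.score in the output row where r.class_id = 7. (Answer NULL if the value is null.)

FULL OUTER JOIN keeps every row from both sides; unmatched rows get NULL for the other side's columns.
Matching on l.class_id = r.class_id AND l.seg = r.seg. A NULL in a compared column never satisfies the condition.
- l[0] class_id=6, seg=UI → 2 match(es) in r → 2 row(s).
- l[1] class_id=2, seg=UI → no match; kept with NULLs on the r side.
- l[2] class_id=1, seg=PD → no match; kept with NULLs on the r side.
- l[3] class_id=6, seg=UI → 2 match(es) in r → 2 row(s).
- l[4] class_id=7, seg=PD → no match; kept with NULLs on the r side.
- l[5] class_id=1, seg=PD → no match; kept with NULLs on the r side.
- l[6] class_id=5, seg=UI → no match; kept with NULLs on the r side.
- plus 4 unmatched r row(s), each kept with NULL l columns.

79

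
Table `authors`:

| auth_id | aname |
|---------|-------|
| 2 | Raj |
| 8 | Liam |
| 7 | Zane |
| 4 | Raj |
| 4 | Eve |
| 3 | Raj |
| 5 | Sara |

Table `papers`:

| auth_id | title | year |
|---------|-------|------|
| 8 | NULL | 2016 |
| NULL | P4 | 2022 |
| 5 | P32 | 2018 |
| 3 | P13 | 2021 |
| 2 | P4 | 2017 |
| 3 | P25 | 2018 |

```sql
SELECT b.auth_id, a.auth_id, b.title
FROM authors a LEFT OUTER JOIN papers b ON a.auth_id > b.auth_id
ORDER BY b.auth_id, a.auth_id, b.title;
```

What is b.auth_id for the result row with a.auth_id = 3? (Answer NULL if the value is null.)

LEFT JOIN keeps every row from `authors`; unmatched rows get NULL for `papers`'s columns.
Matching on a.auth_id > b.auth_id. A NULL in a compared column never satisfies the condition.
Matched pairs: 18; unmatched a rows kept: 1.

2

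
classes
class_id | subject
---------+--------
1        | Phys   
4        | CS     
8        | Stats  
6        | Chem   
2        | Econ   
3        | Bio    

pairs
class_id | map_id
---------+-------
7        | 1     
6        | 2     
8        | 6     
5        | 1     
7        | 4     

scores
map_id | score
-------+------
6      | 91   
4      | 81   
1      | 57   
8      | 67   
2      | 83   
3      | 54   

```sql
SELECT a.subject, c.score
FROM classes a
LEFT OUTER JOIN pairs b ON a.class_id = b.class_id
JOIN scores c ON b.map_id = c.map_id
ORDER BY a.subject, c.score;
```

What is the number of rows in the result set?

Step 1 — a LEFT JOIN b on class_id → 6 row(s).
Then INNER JOIN `scores c` on map_id: keep only rows whose b.map_id appears in c.
Result: 2 row(s).

2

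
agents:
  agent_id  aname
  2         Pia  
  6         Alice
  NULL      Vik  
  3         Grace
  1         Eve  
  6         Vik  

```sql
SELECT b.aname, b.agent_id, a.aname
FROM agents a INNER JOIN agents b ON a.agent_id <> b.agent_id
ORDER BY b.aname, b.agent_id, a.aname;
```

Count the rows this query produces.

INNER JOIN keeps only pairs where the ON condition holds.
Matching on a.agent_id <> b.agent_id. A NULL in a compared column never satisfies the condition.
- a[0] agent_id=2 → 4 match(es) in b → 4 row(s).
- a[1] agent_id=6 → 3 match(es) in b → 3 row(s).
- a[2] agent_id=NULL → no match; dropped.
- a[3] agent_id=3 → 4 match(es) in b → 4 row(s).
- a[4] agent_id=1 → 4 match(es) in b → 4 row(s).
- a[5] agent_id=6 → 3 match(es) in b → 3 row(s).
Total: 18 rows.

18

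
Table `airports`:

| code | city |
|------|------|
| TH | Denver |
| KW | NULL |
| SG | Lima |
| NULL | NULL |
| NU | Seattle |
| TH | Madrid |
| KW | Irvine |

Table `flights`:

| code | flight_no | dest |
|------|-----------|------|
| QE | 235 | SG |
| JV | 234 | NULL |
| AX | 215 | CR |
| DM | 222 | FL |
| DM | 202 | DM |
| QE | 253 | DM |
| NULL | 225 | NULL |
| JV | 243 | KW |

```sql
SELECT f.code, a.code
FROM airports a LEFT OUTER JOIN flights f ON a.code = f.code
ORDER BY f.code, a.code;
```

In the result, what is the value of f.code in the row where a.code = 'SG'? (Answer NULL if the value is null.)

NULL

LEFT JOIN keeps every row from `airports`; unmatched rows get NULL for `flights`'s columns.
Matching on a.code = f.code. A NULL in a compared column never satisfies the condition.
Matched pairs: 0; unmatched a rows kept: 7.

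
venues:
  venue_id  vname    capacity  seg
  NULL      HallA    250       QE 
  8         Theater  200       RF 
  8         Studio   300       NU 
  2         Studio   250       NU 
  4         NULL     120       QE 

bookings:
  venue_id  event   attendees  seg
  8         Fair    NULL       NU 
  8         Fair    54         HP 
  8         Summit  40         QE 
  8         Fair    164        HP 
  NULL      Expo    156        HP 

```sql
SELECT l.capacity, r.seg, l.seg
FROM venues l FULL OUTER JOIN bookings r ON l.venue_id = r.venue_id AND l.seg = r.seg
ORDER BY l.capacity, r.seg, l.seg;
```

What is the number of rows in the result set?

FULL OUTER JOIN keeps every row from both sides; unmatched rows get NULL for the other side's columns.
Matching on l.venue_id = r.venue_id AND l.seg = r.seg. A NULL in a compared column never satisfies the condition.
Matched pairs: 1; unmatched l rows kept: 4; unmatched r rows kept: 4.
Total: 1 matched + 8 padded = 9 rows.

9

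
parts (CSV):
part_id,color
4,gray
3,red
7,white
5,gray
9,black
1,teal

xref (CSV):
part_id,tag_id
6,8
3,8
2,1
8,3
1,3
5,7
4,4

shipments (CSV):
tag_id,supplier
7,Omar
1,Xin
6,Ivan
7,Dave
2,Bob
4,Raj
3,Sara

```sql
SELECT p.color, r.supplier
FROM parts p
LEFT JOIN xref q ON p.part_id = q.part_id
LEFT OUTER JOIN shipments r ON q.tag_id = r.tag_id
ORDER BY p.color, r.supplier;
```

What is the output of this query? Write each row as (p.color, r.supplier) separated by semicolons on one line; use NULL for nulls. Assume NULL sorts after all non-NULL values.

(black, NULL); (gray, Dave); (gray, Omar); (gray, Raj); (red, NULL); (teal, Sara); (white, NULL)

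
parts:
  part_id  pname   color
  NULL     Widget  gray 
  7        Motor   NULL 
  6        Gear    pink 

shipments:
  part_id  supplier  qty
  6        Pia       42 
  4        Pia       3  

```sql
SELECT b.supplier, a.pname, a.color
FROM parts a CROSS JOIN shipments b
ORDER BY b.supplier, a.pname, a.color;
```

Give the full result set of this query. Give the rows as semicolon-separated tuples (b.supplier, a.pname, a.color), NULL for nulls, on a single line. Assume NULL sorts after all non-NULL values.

CROSS JOIN pairs every row of `parts` with every row of `shipments`: 3 × 2 = 6 rows.
After projecting and ordering:
b.supplier | a.pname | a.color
Pia | Gear | pink
Pia | Gear | pink
Pia | Motor | NULL
Pia | Motor | NULL
Pia | Widget | gray
Pia | Widget | gray

(Pia, Gear, pink); (Pia, Gear, pink); (Pia, Motor, NULL); (Pia, Motor, NULL); (Pia, Widget, gray); (Pia, Widget, gray)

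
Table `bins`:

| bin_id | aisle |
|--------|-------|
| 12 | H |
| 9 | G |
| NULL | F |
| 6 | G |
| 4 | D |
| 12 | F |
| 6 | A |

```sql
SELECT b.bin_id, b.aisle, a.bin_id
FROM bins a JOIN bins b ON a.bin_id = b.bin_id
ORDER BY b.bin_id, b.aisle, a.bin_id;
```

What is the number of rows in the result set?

INNER JOIN keeps only pairs where the ON condition holds.
Matching on a.bin_id = b.bin_id. A NULL in a compared column never satisfies the condition.
Matched pairs: 10.
Total: 10 rows.

10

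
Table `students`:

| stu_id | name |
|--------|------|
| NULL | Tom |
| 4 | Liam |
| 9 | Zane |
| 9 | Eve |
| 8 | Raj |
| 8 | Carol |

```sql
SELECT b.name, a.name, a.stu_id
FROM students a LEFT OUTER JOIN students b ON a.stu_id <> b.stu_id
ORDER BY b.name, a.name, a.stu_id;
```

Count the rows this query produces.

17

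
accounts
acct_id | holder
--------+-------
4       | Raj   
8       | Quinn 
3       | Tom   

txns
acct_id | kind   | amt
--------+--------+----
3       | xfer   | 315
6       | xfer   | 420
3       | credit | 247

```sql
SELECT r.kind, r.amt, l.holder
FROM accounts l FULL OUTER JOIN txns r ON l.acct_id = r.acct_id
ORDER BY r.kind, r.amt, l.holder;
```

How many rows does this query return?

FULL OUTER JOIN keeps every row from both sides; unmatched rows get NULL for the other side's columns.
Matching on l.acct_id = r.acct_id.
- l (acct_id=4) has no partner → padded with NULL.
- l (acct_id=8) has no partner → padded with NULL.
- l (acct_id=3) pairs with 2 row(s) of r.
- 1 row(s) from r found no l partner → padded with NULL.
Total: 2 matched + 3 padded = 5 rows.

5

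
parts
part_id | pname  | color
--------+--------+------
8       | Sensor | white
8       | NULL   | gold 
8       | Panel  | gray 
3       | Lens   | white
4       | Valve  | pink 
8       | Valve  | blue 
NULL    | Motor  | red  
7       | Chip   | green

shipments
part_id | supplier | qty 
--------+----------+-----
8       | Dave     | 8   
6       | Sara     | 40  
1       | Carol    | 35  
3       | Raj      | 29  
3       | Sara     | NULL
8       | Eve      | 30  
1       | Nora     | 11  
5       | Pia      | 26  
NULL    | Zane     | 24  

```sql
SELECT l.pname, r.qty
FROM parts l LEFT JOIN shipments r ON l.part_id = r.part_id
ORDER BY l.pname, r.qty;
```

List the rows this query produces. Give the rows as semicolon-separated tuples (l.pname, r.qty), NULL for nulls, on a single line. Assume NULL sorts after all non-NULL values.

LEFT JOIN keeps every row from `parts`; unmatched rows get NULL for `shipments`'s columns.
Matching on l.part_id = r.part_id. A NULL in a compared column never satisfies the condition.
- l (part_id=8) pairs with 2 row(s) of r.
- l (part_id=8) pairs with 2 row(s) of r.
- l (part_id=8) pairs with 2 row(s) of r.
- l (part_id=3) pairs with 2 row(s) of r.
- l (part_id=4) has no partner → padded with NULL.
- l (part_id=8) pairs with 2 row(s) of r.
- l (part_id=NULL) has no partner → padded with NULL.
- l (part_id=7) has no partner → padded with NULL.

(Chip, NULL); (Lens, 29); (Lens, NULL); (Motor, NULL); (Panel, 8); (Panel, 30); (Sensor, 8); (Sensor, 30); (Valve, 8); (Valve, 30); (Valve, NULL); (NULL, 8); (NULL, 30)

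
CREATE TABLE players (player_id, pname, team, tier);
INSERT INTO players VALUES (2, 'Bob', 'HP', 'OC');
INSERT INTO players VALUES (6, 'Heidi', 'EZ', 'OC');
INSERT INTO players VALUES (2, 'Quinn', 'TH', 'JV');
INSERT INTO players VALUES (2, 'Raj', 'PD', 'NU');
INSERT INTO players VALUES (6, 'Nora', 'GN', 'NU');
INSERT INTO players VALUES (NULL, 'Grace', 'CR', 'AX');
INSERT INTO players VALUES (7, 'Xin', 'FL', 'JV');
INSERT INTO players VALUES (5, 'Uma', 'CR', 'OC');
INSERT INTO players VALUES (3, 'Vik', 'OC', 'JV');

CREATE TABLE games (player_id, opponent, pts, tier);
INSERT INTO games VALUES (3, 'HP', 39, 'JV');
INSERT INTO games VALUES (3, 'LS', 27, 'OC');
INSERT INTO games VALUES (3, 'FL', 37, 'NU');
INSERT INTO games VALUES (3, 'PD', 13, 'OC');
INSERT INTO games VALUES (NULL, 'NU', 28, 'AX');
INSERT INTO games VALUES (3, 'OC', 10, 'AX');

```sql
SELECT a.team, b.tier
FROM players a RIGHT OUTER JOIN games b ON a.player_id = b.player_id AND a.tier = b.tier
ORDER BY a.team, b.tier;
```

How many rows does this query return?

6

RIGHT JOIN keeps every row from `games`; unmatched rows get NULL for `players`'s columns.
Matching on a.player_id = b.player_id AND a.tier = b.tier. A NULL in a compared column never satisfies the condition.
- a row (player_id=2, tier=OC): no match.
- a row (player_id=6, tier=OC): no match.
- a row (player_id=2, tier=JV): no match.
- a row (player_id=2, tier=NU): no match.
- a row (player_id=6, tier=NU): no match.
- a row (player_id=NULL, tier=AX): no match.
- a row (player_id=7, tier=JV): no match.
- a row (player_id=5, tier=OC): no match.
- a row (player_id=3, tier=JV): matches 1 b row(s) → 1 output row(s).
- plus 5 unmatched b row(s), each kept with NULL a columns.
Total: 1 matched + 5 padded = 6 rows.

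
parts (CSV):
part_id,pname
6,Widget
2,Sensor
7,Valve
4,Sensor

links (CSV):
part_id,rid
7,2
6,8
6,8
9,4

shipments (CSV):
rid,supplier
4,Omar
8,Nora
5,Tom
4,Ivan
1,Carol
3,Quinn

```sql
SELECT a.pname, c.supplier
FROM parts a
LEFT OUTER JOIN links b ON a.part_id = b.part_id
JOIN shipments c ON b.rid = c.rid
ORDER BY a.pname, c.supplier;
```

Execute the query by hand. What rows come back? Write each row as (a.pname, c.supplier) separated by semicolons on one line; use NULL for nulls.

Step 1 — a LEFT JOIN b on part_id → 5 row(s).
Then INNER JOIN `shipments c` on rid: keep only rows whose b.rid appears in c.

(Widget, Nora); (Widget, Nora)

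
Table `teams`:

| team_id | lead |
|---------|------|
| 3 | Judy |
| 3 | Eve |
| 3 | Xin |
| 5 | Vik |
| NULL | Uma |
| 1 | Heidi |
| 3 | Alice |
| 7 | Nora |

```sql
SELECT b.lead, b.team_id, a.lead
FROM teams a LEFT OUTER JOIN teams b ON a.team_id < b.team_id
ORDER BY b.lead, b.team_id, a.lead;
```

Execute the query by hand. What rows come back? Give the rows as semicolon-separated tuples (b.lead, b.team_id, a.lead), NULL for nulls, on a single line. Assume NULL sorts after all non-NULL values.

LEFT JOIN keeps every row from `teams a`; unmatched rows get NULL for `teams b`'s columns.
Matching on a.team_id < b.team_id. A NULL in a compared column never satisfies the condition.
Matched pairs: 15; unmatched a rows kept: 2.

(Alice, 3, Heidi); (Eve, 3, Heidi); (Judy, 3, Heidi); (Nora, 7, Alice); (Nora, 7, Eve); (Nora, 7, Heidi); (Nora, 7, Judy); (Nora, 7, Vik); (Nora, 7, Xin); (Vik, 5, Alice); (Vik, 5, Eve); (Vik, 5, Heidi); (Vik, 5, Judy); (Vik, 5, Xin); (Xin, 3, Heidi); (NULL, NULL, Nora); (NULL, NULL, Uma)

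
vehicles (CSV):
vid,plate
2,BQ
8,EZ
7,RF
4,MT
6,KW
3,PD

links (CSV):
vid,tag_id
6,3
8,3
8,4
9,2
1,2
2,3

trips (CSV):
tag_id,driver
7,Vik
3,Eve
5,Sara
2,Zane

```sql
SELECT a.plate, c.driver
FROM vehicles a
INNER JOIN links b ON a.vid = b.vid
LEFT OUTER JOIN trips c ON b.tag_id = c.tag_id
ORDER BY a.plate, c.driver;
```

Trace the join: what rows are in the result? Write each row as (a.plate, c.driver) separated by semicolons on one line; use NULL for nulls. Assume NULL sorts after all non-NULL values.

(BQ, Eve); (EZ, Eve); (EZ, NULL); (KW, Eve)

Joins associate left-to-right: vehicles INNER JOIN links on vid gives 4 intermediate row(s).
Then LEFT JOIN `trips c` on tag_id: each of those 4 rows is kept; rows whose b.tag_id has no match in c get NULL for c's columns.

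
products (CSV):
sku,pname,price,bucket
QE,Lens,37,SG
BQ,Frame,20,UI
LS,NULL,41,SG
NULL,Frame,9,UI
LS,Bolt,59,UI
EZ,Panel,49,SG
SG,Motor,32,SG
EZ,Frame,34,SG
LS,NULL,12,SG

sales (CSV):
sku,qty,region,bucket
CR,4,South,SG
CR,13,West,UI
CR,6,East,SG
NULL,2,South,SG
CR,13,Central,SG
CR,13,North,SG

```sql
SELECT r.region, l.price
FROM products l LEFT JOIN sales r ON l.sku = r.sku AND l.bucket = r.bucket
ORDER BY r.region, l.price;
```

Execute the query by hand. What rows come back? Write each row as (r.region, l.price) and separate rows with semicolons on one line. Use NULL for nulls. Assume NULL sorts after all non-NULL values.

(NULL, 9); (NULL, 12); (NULL, 20); (NULL, 32); (NULL, 34); (NULL, 37); (NULL, 41); (NULL, 49); (NULL, 59)

LEFT JOIN keeps every row from `products`; unmatched rows get NULL for `sales`'s columns.
Matching on l.sku = r.sku AND l.bucket = r.bucket. A NULL in a compared column never satisfies the condition.
- sku=QE, bucket=SG: no r row matches, row kept with r columns NULL.
- sku=BQ, bucket=UI: no r row matches, row kept with r columns NULL.
- sku=LS, bucket=SG: no r row matches, row kept with r columns NULL.
- sku=NULL, bucket=UI: no r row matches, row kept with r columns NULL.
- sku=LS, bucket=UI: no r row matches, row kept with r columns NULL.
- sku=EZ, bucket=SG: no r row matches, row kept with r columns NULL.
- sku=SG, bucket=SG: no r row matches, row kept with r columns NULL.
- sku=EZ, bucket=SG: no r row matches, row kept with r columns NULL.
- sku=LS, bucket=SG: no r row matches, row kept with r columns NULL.
After projecting and ordering:
r.region | l.price
NULL | 9
NULL | 12
NULL | 20
NULL | 32
NULL | 34
NULL | 37
NULL | 41
NULL | 49
NULL | 59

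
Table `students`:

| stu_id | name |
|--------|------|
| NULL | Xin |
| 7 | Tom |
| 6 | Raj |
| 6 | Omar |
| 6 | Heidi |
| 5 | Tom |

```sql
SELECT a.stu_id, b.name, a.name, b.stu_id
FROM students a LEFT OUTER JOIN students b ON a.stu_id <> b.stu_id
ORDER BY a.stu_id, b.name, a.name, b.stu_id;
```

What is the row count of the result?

LEFT JOIN keeps every row from `students a`; unmatched rows get NULL for `students b`'s columns.
Matching on a.stu_id <> b.stu_id. A NULL in a compared column never satisfies the condition.
- stu_id=NULL: no b row matches, row kept with b columns NULL.
- stu_id=7: 4 matching b row(s), so 4 row(s) emitted.
- stu_id=6: 2 matching b row(s), so 2 row(s) emitted.
- stu_id=6: 2 matching b row(s), so 2 row(s) emitted.
- stu_id=6: 2 matching b row(s), so 2 row(s) emitted.
- stu_id=5: 4 matching b row(s), so 4 row(s) emitted.
Total: 14 matched + 1 padded = 15 rows.

15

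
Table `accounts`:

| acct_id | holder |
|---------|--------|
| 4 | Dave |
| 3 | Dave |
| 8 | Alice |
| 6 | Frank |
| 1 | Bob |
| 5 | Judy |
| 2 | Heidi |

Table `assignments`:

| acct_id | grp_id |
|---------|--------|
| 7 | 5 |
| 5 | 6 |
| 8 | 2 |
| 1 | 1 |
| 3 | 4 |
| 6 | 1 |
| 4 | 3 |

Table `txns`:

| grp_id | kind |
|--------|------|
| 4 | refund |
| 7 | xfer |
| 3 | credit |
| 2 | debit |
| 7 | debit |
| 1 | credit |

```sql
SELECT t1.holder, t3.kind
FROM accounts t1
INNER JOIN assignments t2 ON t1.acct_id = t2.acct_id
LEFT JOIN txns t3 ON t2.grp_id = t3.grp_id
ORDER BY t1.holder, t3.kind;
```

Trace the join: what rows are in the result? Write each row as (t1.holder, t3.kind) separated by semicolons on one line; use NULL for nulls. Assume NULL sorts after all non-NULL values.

Step 1 — t1 INNER JOIN t2 on acct_id → 6 row(s).
Then LEFT JOIN `txns t3` on grp_id: each of those 6 rows is kept; rows whose t2.grp_id has no match in t3 get NULL for t3's columns.

(Alice, debit); (Bob, credit); (Dave, credit); (Dave, refund); (Frank, credit); (Judy, NULL)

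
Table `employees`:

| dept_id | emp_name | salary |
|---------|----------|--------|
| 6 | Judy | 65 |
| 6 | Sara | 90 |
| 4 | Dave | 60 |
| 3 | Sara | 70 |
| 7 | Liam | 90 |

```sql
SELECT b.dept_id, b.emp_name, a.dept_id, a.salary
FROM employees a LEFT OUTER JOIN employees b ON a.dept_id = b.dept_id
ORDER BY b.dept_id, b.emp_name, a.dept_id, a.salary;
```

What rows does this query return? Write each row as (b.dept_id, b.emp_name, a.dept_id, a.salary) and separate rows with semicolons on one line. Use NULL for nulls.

(3, Sara, 3, 70); (4, Dave, 4, 60); (6, Judy, 6, 65); (6, Judy, 6, 90); (6, Sara, 6, 65); (6, Sara, 6, 90); (7, Liam, 7, 90)

LEFT JOIN keeps every row from `employees a`; unmatched rows get NULL for `employees b`'s columns.
Matching on a.dept_id = b.dept_id.
Matched pairs: 7; unmatched a rows kept: 0.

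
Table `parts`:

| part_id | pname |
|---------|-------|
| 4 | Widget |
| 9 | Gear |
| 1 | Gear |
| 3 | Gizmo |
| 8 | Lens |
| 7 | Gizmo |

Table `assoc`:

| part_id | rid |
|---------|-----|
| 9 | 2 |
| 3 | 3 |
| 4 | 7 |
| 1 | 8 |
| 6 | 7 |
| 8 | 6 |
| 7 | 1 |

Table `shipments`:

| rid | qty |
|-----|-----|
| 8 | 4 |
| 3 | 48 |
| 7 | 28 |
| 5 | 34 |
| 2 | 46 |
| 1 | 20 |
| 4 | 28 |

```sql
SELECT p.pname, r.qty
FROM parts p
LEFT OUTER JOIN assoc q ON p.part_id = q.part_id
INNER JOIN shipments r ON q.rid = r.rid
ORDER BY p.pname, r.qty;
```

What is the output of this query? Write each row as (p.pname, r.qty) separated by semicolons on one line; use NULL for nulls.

(Gear, 4); (Gear, 46); (Gizmo, 20); (Gizmo, 48); (Widget, 28)

Step 1 — p LEFT JOIN q on part_id → 6 row(s).
Then INNER JOIN `shipments r` on rid: keep only rows whose q.rid appears in r.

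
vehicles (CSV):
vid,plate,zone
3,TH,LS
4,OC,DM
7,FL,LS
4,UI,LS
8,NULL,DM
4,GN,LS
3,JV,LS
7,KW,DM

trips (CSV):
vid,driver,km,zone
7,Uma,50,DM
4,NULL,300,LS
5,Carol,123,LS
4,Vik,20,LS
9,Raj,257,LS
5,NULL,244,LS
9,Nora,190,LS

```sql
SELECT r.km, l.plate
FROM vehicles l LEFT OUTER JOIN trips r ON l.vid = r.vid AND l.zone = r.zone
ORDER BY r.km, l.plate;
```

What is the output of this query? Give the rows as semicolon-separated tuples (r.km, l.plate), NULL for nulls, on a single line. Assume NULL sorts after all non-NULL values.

LEFT JOIN keeps every row from `vehicles`; unmatched rows get NULL for `trips`'s columns.
Matching on l.vid = r.vid AND l.zone = r.zone.
- l (vid=3, zone=LS) has no partner → padded with NULL.
- l (vid=4, zone=DM) has no partner → padded with NULL.
- l (vid=7, zone=LS) has no partner → padded with NULL.
- l (vid=4, zone=LS) pairs with 2 row(s) of r.
- l (vid=8, zone=DM) has no partner → padded with NULL.
- l (vid=4, zone=LS) pairs with 2 row(s) of r.
- l (vid=3, zone=LS) has no partner → padded with NULL.
- l (vid=7, zone=DM) pairs with 1 row(s) of r.
After projecting and ordering:
r.km | l.plate
20 | GN
20 | UI
50 | KW
300 | GN
300 | UI
NULL | FL
NULL | JV
NULL | OC
NULL | TH
NULL | NULL

(20, GN); (20, UI); (50, KW); (300, GN); (300, UI); (NULL, FL); (NULL, JV); (NULL, OC); (NULL, TH); (NULL, NULL)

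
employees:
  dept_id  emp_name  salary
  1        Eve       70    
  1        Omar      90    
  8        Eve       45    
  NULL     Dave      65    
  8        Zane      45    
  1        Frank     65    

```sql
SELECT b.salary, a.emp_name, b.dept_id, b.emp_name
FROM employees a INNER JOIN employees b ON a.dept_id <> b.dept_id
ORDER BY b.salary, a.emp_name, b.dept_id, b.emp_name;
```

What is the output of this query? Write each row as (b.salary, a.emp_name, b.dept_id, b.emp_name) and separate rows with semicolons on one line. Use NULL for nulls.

INNER JOIN keeps only pairs where the ON condition holds.
Matching on a.dept_id <> b.dept_id. A NULL in a compared column never satisfies the condition.
- a[0] dept_id=1 → 2 match(es) in b → 2 row(s).
- a[1] dept_id=1 → 2 match(es) in b → 2 row(s).
- a[2] dept_id=8 → 3 match(es) in b → 3 row(s).
- a[3] dept_id=NULL → no match; dropped.
- a[4] dept_id=8 → 3 match(es) in b → 3 row(s).
- a[5] dept_id=1 → 2 match(es) in b → 2 row(s).

(45, Eve, 8, Eve); (45, Eve, 8, Zane); (45, Frank, 8, Eve); (45, Frank, 8, Zane); (45, Omar, 8, Eve); (45, Omar, 8, Zane); (65, Eve, 1, Frank); (65, Zane, 1, Frank); (70, Eve, 1, Eve); (70, Zane, 1, Eve); (90, Eve, 1, Omar); (90, Zane, 1, Omar)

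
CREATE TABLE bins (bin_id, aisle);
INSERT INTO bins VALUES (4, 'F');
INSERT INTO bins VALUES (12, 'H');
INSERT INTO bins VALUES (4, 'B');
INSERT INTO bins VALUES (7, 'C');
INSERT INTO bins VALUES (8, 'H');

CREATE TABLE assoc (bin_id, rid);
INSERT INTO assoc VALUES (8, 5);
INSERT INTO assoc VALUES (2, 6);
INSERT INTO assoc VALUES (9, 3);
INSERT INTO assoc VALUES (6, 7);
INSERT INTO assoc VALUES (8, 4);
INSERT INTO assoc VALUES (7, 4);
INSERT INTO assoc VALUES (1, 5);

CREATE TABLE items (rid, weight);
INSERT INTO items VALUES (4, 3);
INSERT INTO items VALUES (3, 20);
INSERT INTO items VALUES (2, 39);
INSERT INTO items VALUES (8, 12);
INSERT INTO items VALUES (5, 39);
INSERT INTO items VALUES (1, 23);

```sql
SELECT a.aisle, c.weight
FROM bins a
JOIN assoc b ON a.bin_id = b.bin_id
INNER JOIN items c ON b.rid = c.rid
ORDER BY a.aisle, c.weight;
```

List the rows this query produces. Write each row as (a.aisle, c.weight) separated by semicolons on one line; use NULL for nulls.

(C, 3); (H, 3); (H, 39)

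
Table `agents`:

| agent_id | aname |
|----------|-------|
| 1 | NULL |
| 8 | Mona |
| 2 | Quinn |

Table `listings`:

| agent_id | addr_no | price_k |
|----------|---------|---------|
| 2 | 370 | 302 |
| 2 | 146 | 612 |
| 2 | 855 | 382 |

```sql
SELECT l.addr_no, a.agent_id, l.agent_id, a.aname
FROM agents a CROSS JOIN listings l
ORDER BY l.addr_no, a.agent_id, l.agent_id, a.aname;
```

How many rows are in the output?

9

CROSS JOIN pairs every row of `agents` with every row of `listings`: 3 × 3 = 9 rows.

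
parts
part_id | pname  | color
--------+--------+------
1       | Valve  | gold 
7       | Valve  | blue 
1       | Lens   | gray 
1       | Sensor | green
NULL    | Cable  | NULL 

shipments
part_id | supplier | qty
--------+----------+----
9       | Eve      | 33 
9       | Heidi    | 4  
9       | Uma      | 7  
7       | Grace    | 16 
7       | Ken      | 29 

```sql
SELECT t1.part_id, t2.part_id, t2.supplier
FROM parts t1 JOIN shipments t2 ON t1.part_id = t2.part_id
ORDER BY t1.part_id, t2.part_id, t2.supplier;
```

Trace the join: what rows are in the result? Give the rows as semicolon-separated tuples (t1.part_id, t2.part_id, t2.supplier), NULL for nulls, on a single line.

(7, 7, Grace); (7, 7, Ken)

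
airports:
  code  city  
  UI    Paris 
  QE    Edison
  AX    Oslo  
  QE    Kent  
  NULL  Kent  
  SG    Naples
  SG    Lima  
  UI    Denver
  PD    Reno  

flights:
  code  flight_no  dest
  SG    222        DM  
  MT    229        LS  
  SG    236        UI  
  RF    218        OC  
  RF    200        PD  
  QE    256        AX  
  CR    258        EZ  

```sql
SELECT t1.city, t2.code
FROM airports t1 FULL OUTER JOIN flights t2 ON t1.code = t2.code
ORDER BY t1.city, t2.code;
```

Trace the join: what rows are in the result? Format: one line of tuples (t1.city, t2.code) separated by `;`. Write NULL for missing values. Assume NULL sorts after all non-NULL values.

(Denver, NULL); (Edison, QE); (Kent, QE); (Kent, NULL); (Lima, SG); (Lima, SG); (Naples, SG); (Naples, SG); (Oslo, NULL); (Paris, NULL); (Reno, NULL); (NULL, CR); (NULL, MT); (NULL, RF); (NULL, RF)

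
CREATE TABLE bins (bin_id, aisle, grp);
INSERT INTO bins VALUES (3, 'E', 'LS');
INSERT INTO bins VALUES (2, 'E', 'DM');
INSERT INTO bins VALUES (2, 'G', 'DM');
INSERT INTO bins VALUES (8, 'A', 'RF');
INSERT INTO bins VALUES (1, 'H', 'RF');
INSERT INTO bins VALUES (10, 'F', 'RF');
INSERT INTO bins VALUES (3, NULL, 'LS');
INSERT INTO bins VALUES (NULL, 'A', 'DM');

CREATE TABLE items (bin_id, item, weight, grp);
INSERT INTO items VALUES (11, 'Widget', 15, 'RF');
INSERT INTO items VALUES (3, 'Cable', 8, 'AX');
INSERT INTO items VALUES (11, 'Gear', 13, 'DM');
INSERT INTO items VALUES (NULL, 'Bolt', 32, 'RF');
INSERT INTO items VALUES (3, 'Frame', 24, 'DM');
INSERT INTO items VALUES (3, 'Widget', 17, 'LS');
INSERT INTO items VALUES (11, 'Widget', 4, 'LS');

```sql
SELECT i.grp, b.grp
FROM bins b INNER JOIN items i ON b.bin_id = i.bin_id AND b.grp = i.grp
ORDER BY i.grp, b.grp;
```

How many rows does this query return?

2

INNER JOIN keeps only pairs where the ON condition holds.
Matching on b.bin_id = i.bin_id AND b.grp = i.grp. A NULL in a compared column never satisfies the condition.
- b row (bin_id=3, grp=LS): matches 1 i row(s) → 1 output row(s).
- b row (bin_id=2, grp=DM): no match → dropped.
- b row (bin_id=2, grp=DM): no match → dropped.
- b row (bin_id=8, grp=RF): no match → dropped.
- b row (bin_id=1, grp=RF): no match → dropped.
- b row (bin_id=10, grp=RF): no match → dropped.
- b row (bin_id=3, grp=LS): matches 1 i row(s) → 1 output row(s).
- b row (bin_id=NULL, grp=DM): no match → dropped.
Total: 2 rows.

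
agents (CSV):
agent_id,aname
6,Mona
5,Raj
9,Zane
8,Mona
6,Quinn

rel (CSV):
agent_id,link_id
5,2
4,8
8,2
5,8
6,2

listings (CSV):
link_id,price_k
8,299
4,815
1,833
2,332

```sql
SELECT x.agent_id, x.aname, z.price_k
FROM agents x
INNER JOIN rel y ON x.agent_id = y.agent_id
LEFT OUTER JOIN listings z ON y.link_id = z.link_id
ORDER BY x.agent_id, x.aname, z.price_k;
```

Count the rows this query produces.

Step 1 — x INNER JOIN y on agent_id → 5 row(s).
Then LEFT JOIN `listings z` on link_id: each of those 5 rows is kept; rows whose y.link_id has no match in z get NULL for z's columns.
Result: 5 row(s).

5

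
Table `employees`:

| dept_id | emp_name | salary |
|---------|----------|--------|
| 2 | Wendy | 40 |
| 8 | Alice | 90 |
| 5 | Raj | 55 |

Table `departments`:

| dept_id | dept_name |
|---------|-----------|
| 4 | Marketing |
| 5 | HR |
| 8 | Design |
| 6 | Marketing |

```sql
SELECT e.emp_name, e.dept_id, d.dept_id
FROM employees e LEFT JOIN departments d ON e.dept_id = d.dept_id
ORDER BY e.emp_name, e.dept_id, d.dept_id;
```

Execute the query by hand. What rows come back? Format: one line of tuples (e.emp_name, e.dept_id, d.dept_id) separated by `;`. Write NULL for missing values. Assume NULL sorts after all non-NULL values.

(Alice, 8, 8); (Raj, 5, 5); (Wendy, 2, NULL)

LEFT JOIN keeps every row from `employees`; unmatched rows get NULL for `departments`'s columns.
Matching on e.dept_id = d.dept_id.
- e (dept_id=2) has no partner → padded with NULL.
- e (dept_id=8) pairs with 1 row(s) of d.
- e (dept_id=5) pairs with 1 row(s) of d.
After projecting and ordering:
e.emp_name | e.dept_id | d.dept_id
Alice | 8 | 8
Raj | 5 | 5
Wendy | 2 | NULL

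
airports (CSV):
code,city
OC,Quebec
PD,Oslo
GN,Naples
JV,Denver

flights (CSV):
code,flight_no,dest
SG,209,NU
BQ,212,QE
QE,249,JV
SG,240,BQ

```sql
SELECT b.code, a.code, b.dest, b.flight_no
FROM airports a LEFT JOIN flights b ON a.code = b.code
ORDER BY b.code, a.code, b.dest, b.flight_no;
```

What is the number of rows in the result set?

4

LEFT JOIN keeps every row from `airports`; unmatched rows get NULL for `flights`'s columns.
Matching on a.code = b.code.
- code=OC: no b row matches, row kept with b columns NULL.
- code=PD: no b row matches, row kept with b columns NULL.
- code=GN: no b row matches, row kept with b columns NULL.
- code=JV: no b row matches, row kept with b columns NULL.
Total: 0 matched + 4 padded = 4 rows.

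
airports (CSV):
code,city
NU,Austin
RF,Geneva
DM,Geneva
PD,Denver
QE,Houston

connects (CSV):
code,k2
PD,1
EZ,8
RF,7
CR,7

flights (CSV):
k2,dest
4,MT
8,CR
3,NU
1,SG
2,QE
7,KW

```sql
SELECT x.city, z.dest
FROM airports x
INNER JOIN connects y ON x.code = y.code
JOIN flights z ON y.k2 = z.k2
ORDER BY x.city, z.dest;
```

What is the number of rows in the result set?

2

Evaluate left to right. First `airports x INNER JOIN connects y` on code: 2 row(s).
Then INNER JOIN `flights z` on k2: keep only rows whose y.k2 appears in z.
Result: 2 row(s).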